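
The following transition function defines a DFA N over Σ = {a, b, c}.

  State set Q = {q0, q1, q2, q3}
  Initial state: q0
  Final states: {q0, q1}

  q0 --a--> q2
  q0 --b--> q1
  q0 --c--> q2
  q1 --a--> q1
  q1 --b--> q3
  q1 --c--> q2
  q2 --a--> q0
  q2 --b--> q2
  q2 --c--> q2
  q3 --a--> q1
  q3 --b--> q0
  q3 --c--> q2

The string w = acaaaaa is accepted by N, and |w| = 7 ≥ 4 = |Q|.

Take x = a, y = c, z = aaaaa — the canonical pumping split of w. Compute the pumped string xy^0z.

aaaaaa

xy⁰z = xz = a·aaaaa = aaaaaa.
Reading y = c takes N from q2 back to q2, so after x the machine is still in q2, and z then leads to the accepting state q0. Hence aaaaaa ∈ L(N).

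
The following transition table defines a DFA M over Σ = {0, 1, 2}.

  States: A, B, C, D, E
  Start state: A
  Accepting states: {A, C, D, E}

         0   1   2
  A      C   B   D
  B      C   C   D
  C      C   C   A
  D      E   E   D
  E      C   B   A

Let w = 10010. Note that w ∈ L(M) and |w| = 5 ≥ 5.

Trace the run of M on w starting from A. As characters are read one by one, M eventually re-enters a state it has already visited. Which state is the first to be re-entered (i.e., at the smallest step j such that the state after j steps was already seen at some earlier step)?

State sequence: A -1-> B -0-> C -0-> C -1-> C -0-> C
First repeat at step 3: C was already visited.

The earliest repeat is at step j = 3: M is in C, which it already visited at step i = 2.
Since M has 5 states, any run of length ≥ 5 visits 5+1 states, so by pigeonhole some state repeats within the first 5 steps — that repeat gives the pumpable loop.

C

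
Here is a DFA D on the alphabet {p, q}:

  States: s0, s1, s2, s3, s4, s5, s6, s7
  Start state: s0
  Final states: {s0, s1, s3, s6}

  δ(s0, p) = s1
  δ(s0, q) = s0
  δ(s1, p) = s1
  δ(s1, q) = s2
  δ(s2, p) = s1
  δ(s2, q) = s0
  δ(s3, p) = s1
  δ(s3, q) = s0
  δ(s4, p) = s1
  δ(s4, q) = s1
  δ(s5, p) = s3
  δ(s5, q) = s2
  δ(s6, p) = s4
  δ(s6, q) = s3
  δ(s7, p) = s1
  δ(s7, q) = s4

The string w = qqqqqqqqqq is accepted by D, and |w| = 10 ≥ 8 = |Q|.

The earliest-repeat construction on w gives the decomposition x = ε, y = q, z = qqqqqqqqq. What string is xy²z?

xy^2z = ε·q·q·qqqqqqqqq = qqqqqqqqqqq.
Reading y = q takes D from s0 back to s0, so after x·y·y the machine is still in s0, and z then leads to the accepting state s0. Hence qqqqqqqqqqq ∈ L(D).

qqqqqqqqqqq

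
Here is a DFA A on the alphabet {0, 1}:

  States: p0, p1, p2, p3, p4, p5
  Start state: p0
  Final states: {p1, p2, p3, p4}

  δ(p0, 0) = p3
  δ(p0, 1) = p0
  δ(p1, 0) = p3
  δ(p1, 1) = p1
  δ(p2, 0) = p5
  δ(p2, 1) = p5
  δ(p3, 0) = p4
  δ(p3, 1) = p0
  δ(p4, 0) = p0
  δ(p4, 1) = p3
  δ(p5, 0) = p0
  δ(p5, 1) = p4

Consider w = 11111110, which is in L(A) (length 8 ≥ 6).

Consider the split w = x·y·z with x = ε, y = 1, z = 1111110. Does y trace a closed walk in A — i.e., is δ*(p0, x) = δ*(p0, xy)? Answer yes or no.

State sequence: p0 -1-> p0

After x (step 0): p0. After xy (step 1): p0.
They match, so y = 1 drives A around a cycle from p0 back to itself; pumping y any number of times keeps A in p0 before reading z, and xyⁱz ∈ L(A) for every i ≥ 0.

yes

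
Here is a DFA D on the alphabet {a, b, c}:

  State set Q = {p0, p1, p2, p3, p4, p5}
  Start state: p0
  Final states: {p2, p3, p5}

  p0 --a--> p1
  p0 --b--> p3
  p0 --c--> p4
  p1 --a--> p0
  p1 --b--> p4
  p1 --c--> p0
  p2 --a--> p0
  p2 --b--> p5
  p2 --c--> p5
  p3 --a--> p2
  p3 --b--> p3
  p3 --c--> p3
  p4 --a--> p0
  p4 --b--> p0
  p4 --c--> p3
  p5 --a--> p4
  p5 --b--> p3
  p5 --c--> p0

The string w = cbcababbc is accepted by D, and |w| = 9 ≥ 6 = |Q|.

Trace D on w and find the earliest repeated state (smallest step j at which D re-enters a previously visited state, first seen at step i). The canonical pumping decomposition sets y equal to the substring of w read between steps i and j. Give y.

cb

Run of D on w = c b c a b a b b c:
  step 0: p0  (start)
  step 1: p4  (read c: p0→p4)
  step 2: p0  (read b: p4→p0)   ← first repeat (p0 seen earlier)
  step 3: p4  (read c: p0→p4)
  step 4: p0  (read a: p4→p0)
  step 5: p3  (read b: p0→p3)
  step 6: p2  (read a: p3→p2)
  step 7: p5  (read b: p2→p5)
  step 8: p3  (read b: p5→p3)
  step 9: p3  (read c: p3→p3)

So i = 0, j = 2, giving x = w[0:0] = ε, y = w[0:2] = cb, z = w[2:9] = cababbc.
Check: |xy| = 2 ≤ 6 and |y| = 2 ≥ 1. Reading y takes D from p0 back to p0, so every xyⁱz is accepted.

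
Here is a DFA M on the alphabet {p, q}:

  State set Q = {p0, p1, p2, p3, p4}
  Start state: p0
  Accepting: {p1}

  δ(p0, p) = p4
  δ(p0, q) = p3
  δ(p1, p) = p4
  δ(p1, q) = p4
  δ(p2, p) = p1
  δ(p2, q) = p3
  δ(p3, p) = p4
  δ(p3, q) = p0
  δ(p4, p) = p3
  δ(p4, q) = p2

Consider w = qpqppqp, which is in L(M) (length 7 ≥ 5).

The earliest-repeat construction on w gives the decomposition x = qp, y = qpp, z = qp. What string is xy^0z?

xy⁰z = xz = qp·qp = qpqp.
Reading y = qpp takes M from p4 back to p4, so after x the machine is still in p4, and z then leads to the accepting state p1. Hence qpqp ∈ L(M).

qpqp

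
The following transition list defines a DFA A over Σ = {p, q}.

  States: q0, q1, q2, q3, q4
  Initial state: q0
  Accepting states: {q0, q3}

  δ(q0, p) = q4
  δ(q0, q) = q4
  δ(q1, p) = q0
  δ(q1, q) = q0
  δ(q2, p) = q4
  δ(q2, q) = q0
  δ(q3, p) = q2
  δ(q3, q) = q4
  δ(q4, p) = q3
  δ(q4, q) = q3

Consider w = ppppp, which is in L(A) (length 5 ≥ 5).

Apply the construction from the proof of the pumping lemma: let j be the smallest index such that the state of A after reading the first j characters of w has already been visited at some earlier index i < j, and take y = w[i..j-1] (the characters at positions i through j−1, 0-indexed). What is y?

State sequence: q0 -p-> q4 -p-> q3 -p-> q2 -p-> q4 -p-> q3
First repeat at step 4: q4 was already visited.

So i = 1, j = 4, giving x = w[0:1] = p, y = w[1:4] = ppp, z = w[4:5] = p.
Check: |xy| = 4 ≤ 5 and |y| = 3 ≥ 1. Reading y takes A from q4 back to q4, so every xyⁱz is accepted.
Pumping length from the standard proof: p = 5 (the number of states). The repeated state found above gives |xy| = j ≤ 5 and |y| = j − i ≥ 1.

ppp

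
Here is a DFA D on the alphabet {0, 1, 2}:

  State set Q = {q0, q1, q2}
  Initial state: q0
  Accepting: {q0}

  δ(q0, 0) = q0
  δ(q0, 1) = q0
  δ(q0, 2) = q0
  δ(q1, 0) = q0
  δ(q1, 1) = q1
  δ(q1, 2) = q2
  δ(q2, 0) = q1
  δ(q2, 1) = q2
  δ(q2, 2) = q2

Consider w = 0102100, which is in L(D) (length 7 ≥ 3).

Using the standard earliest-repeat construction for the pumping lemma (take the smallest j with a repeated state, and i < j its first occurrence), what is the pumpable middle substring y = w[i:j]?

Run of D on w = 0 1 0 2 1 0 0:
  step 0: q0  (start)
  step 1: q0  (read 0: q0→q0)   ← first repeat (q0 seen earlier)
  step 2: q0  (read 1: q0→q0)
  step 3: q0  (read 0: q0→q0)
  step 4: q0  (read 2: q0→q0)
  step 5: q0  (read 1: q0→q0)
  step 6: q0  (read 0: q0→q0)
  step 7: q0  (read 0: q0→q0)

So i = 0, j = 1, giving x = w[0:0] = ε, y = w[0:1] = 0, z = w[1:7] = 102100.
Check: |xy| = 1 ≤ 3 and |y| = 1 ≥ 1. Reading y takes D from q0 back to q0, so every xyⁱz is accepted.
Pumping length from the standard proof: p = 3 (the number of states). The repeated state found above gives |xy| = j ≤ 3 and |y| = j − i ≥ 1.

0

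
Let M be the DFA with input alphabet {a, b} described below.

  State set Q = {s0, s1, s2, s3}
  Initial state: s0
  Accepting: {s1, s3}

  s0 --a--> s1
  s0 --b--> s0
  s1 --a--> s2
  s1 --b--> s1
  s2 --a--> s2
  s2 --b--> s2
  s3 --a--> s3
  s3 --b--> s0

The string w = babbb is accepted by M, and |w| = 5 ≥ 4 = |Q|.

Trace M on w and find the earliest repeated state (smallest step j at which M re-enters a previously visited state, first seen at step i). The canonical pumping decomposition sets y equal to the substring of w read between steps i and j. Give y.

b

State sequence: s0 -b-> s0 -a-> s1 -b-> s1 -b-> s1 -b-> s1
First repeat at step 1: s0 was already visited.

So i = 0, j = 1, giving x = w[0:0] = ε, y = w[0:1] = b, z = w[1:5] = abbb.
Check: |xy| = 1 ≤ 4 and |y| = 1 ≥ 1. Reading y takes M from s0 back to s0, so every xyⁱz is accepted.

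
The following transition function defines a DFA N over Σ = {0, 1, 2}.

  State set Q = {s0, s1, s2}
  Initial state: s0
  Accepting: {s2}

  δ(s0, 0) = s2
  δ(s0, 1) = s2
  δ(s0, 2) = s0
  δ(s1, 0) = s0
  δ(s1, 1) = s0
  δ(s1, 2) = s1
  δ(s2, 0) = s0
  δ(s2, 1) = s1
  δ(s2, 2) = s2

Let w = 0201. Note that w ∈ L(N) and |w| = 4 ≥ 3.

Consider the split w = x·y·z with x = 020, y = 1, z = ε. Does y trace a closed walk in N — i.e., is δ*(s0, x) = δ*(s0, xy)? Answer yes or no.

no

State sequence: s0 -0-> s2 -2-> s2 -0-> s0 -1-> s2

After x (step 3): s0. After xy (step 4): s2.
They differ (s0 ≠ s2), so y is not a cycle from the state after x; this split is not the one the pumping-lemma construction produces, and pumping y need not keep the string in L(N).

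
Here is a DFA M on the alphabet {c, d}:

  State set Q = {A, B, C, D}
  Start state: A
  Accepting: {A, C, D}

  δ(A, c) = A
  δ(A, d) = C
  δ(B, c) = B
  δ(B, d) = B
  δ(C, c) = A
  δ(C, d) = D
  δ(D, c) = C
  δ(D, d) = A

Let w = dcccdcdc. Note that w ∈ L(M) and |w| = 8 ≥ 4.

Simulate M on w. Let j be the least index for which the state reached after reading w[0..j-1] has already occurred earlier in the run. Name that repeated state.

Run of M on w = d c c c d c d c:
  step 0: A  (start)
  step 1: C  (read d: A→C)
  step 2: A  (read c: C→A)   ← first repeat (A seen earlier)
  step 3: A  (read c: A→A)
  step 4: A  (read c: A→A)
  step 5: C  (read d: A→C)
  step 6: A  (read c: C→A)
  step 7: C  (read d: A→C)
  step 8: A  (read c: C→A)

The earliest repeat is at step j = 2: M is in A, which it already visited at step i = 0.
Since M has 4 states, any run of length ≥ 4 visits 4+1 states, so by pigeonhole some state repeats within the first 4 steps — that repeat gives the pumpable loop.

A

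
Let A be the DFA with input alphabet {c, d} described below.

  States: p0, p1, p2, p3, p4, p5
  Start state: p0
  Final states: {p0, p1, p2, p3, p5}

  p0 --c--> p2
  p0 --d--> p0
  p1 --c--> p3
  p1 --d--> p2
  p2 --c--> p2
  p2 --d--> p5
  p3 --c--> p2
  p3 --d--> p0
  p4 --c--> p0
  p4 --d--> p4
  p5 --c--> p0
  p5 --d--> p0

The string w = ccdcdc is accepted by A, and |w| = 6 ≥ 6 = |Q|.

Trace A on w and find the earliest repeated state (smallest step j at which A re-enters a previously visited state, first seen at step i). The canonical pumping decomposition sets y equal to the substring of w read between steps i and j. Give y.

Run of A on w = c c d c d c:
  step 0: p0  (start)
  step 1: p2  (read c: p0→p2)
  step 2: p2  (read c: p2→p2)   ← first repeat (p2 seen earlier)
  step 3: p5  (read d: p2→p5)
  step 4: p0  (read c: p5→p0)
  step 5: p0  (read d: p0→p0)
  step 6: p2  (read c: p0→p2)

So i = 1, j = 2, giving x = w[0:1] = c, y = w[1:2] = c, z = w[2:6] = dcdc.
Check: |xy| = 2 ≤ 6 and |y| = 1 ≥ 1. Reading y takes A from p2 back to p2, so every xyⁱz is accepted.
Pumping length from the standard proof: p = 6 (the number of states). The repeated state found above gives |xy| = j ≤ 6 and |y| = j − i ≥ 1.

c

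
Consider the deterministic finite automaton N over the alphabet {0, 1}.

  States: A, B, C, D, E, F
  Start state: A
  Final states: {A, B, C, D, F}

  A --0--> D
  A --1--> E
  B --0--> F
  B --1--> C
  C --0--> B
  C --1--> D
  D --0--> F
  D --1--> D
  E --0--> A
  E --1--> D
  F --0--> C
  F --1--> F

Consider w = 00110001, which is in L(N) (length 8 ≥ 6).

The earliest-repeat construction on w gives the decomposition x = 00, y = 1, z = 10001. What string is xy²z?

001110001

xy^2z = 00·1·1·10001 = 001110001.
Reading y = 1 takes N from F back to F, so after x·y·y the machine is still in F, and z then leads to the accepting state F. Hence 001110001 ∈ L(N).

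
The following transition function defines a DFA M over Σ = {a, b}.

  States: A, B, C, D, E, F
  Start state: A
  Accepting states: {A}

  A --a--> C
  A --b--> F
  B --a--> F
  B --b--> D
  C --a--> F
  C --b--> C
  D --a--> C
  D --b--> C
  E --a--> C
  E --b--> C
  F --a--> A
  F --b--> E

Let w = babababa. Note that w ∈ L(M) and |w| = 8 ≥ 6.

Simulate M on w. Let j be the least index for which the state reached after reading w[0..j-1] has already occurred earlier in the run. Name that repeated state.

Run of M on w = b a b a b a b a:
  step 0: A  (start)
  step 1: F  (read b: A→F)
  step 2: A  (read a: F→A)   ← first repeat (A seen earlier)
  step 3: F  (read b: A→F)
  step 4: A  (read a: F→A)
  step 5: F  (read b: A→F)
  step 6: A  (read a: F→A)
  step 7: F  (read b: A→F)
  step 8: A  (read a: F→A)

The earliest repeat is at step j = 2: M is in A, which it already visited at step i = 0.
Pumping length from the standard proof: p = 6 (the number of states). The repeated state found above gives |xy| = j ≤ 6 and |y| = j − i ≥ 1.

A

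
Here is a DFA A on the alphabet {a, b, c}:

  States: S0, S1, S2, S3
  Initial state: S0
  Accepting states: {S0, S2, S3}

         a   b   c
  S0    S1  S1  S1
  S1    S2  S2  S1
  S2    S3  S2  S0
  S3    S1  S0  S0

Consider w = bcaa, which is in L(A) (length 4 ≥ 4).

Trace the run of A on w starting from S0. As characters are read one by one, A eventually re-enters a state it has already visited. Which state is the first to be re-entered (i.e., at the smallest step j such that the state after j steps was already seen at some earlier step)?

State sequence: S0 -b-> S1 -c-> S1 -a-> S2 -a-> S3
First repeat at step 2: S1 was already visited.

The earliest repeat is at step j = 2: A is in S1, which it already visited at step i = 1.

S1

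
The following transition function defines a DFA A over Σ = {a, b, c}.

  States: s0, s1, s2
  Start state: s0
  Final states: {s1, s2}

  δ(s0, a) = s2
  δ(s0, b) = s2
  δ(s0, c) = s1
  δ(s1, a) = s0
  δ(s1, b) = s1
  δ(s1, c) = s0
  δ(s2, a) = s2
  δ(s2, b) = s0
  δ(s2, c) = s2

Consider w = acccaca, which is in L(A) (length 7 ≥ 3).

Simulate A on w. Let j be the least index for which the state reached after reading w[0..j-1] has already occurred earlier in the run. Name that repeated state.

State sequence: s0 -a-> s2 -c-> s2 -c-> s2 -c-> s2 -a-> s2 -c-> s2 -a-> s2
First repeat at step 2: s2 was already visited.

The earliest repeat is at step j = 2: A is in s2, which it already visited at step i = 1.
With |Q| = 3, pigeonhole forces a state repeat no later than step 3; the substring read between the first and second visits to that state can be pumped.

s2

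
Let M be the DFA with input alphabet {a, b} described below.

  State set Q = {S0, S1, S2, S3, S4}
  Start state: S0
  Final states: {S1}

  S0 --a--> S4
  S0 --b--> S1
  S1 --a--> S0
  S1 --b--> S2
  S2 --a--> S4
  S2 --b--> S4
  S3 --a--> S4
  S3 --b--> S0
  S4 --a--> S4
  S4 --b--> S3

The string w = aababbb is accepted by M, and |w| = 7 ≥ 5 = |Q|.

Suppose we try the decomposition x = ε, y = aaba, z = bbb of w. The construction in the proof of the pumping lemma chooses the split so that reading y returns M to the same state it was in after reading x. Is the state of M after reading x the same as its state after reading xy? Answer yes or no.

no

State sequence: S0 -a-> S4 -a-> S4 -b-> S3 -a-> S4

After x (step 0): S0. After xy (step 4): S4.
They differ (S0 ≠ S4), so y is not a cycle from the state after x; this split is not the one the pumping-lemma construction produces, and pumping y need not keep the string in L(M).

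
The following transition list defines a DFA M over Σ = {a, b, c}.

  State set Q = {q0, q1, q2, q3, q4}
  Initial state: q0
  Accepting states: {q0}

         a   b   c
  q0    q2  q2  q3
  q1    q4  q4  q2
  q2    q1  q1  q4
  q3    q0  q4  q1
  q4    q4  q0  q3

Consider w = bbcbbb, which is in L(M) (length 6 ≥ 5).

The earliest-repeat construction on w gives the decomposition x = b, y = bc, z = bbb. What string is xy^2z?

bbcbcbbb

xy^2z = b·bc·bc·bbb = bbcbcbbb.
Reading y = bc takes M from q2 back to q2, so after x·y·y the machine is still in q2, and z then leads to the accepting state q0. Hence bbcbcbbb ∈ L(M).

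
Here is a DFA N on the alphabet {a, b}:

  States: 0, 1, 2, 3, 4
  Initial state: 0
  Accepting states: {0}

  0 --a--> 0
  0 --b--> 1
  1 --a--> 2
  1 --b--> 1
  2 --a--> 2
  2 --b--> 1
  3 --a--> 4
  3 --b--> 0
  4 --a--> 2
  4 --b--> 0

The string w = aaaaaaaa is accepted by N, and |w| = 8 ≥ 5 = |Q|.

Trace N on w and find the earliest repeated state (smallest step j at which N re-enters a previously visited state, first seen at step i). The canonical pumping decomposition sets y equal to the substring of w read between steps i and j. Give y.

a

State sequence: 0 -a-> 0 -a-> 0 -a-> 0 -a-> 0 -a-> 0 -a-> 0 -a-> 0 -a-> 0
First repeat at step 1: 0 was already visited.

So i = 0, j = 1, giving x = w[0:0] = ε, y = w[0:1] = a, z = w[1:8] = aaaaaaa.
Check: |xy| = 1 ≤ 5 and |y| = 1 ≥ 1. Reading y takes N from 0 back to 0, so every xyⁱz is accepted.
The DFA has 5 states, so the proof of the pumping lemma guarantees a repeated state among the first 5+1 visited; the segment between the two visits is the pumpable y.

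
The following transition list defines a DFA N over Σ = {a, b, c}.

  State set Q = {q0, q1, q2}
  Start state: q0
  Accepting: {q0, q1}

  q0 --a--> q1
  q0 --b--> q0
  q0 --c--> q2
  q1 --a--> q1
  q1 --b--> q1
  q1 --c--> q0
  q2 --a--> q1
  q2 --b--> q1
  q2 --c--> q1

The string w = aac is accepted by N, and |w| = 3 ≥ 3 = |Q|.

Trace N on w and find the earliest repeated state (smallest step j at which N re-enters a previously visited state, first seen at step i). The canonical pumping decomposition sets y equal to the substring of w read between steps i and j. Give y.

Run of N on w = a a c:
  step 0: q0  (start)
  step 1: q1  (read a: q0→q1)
  step 2: q1  (read a: q1→q1)   ← first repeat (q1 seen earlier)
  step 3: q0  (read c: q1→q0)

So i = 1, j = 2, giving x = w[0:1] = a, y = w[1:2] = a, z = w[2:3] = c.
Check: |xy| = 2 ≤ 3 and |y| = 1 ≥ 1. Reading y takes N from q1 back to q1, so every xyⁱz is accepted.

a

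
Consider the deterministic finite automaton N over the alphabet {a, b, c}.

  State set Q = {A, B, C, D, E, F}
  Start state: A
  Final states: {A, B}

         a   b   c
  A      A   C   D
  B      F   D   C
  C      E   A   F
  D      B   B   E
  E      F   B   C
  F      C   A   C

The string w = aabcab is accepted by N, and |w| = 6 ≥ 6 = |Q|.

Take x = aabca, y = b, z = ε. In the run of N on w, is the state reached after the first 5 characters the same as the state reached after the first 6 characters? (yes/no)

no

Run of N on the first 6 characters of w = a a b c a b:
  step 0: A  (start)
  step 1: A  (read a: A→A)
  step 2: A  (read a: A→A)
  step 3: C  (read b: A→C)
  step 4: F  (read c: C→F)
  step 5: C  (read a: F→C)
  step 6: A  (read b: C→A)

After x (step 5): C. After xy (step 6): A.
They differ (C ≠ A), so y is not a cycle from the state after x; this split is not the one the pumping-lemma construction produces, and pumping y need not keep the string in L(N).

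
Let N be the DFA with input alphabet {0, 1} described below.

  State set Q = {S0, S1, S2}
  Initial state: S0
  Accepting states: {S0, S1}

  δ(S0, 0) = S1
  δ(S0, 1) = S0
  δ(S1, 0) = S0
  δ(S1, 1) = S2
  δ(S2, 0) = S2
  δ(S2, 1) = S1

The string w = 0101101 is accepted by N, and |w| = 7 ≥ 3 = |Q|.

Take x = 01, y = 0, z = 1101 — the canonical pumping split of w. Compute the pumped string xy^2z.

01001101

xy^2z = 01·0·0·1101 = 01001101.
Reading y = 0 takes N from S2 back to S2, so after x·y·y the machine is still in S2, and z then leads to the accepting state S1. Hence 01001101 ∈ L(N).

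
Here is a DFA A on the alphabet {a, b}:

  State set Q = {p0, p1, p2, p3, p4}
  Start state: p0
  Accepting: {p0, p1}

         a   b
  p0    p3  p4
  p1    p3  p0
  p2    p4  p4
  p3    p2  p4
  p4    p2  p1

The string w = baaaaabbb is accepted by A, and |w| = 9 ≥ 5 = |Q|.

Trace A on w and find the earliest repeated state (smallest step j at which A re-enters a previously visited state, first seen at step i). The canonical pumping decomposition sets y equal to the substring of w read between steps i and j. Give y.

aa

Run of A on w = b a a a a a b b b:
  step 0: p0  (start)
  step 1: p4  (read b: p0→p4)
  step 2: p2  (read a: p4→p2)
  step 3: p4  (read a: p2→p4)   ← first repeat (p4 seen earlier)
  step 4: p2  (read a: p4→p2)
  step 5: p4  (read a: p2→p4)
  step 6: p2  (read a: p4→p2)
  step 7: p4  (read b: p2→p4)
  step 8: p1  (read b: p4→p1)
  step 9: p0  (read b: p1→p0)

So i = 1, j = 3, giving x = w[0:1] = b, y = w[1:3] = aa, z = w[3:9] = aaabbb.
Check: |xy| = 3 ≤ 5 and |y| = 2 ≥ 1. Reading y takes A from p4 back to p4, so every xyⁱz is accepted.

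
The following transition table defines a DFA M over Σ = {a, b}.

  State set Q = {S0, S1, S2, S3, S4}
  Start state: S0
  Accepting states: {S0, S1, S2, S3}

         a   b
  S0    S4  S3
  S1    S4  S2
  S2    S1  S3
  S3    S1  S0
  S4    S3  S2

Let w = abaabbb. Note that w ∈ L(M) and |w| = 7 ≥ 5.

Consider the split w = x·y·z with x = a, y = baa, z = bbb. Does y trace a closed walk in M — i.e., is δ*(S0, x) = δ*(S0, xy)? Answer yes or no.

Run of M on the first 4 characters of w = a b a a:
  step 0: S0  (start)
  step 1: S4  (read a: S0→S4)
  step 2: S2  (read b: S4→S2)
  step 3: S1  (read a: S2→S1)
  step 4: S4  (read a: S1→S4)

After x (step 1): S4. After xy (step 4): S4.
They match, so y = baa drives M around a cycle from S4 back to itself; pumping y any number of times keeps M in S4 before reading z, and xyⁱz ∈ L(M) for every i ≥ 0.

yes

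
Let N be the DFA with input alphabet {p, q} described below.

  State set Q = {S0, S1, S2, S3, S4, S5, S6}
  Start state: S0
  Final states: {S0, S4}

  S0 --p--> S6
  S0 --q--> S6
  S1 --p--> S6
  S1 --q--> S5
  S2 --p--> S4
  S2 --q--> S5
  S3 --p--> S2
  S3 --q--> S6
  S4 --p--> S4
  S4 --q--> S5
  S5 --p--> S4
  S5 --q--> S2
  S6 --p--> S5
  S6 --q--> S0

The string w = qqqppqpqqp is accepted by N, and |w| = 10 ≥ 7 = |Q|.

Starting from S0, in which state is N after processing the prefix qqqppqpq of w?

Run of N on the first 8 characters of w = q q q p p q p q:
  step 0: S0  (start)
  step 1: S6  (read q: S0→S6)
  step 2: S0  (read q: S6→S0)
  step 3: S6  (read q: S0→S6)
  step 4: S5  (read p: S6→S5)
  step 5: S4  (read p: S5→S4)
  step 6: S5  (read q: S4→S5)
  step 7: S4  (read p: S5→S4)
  step 8: S5  (read q: S4→S5)

After reading 8 characters, N is in state S5.

S5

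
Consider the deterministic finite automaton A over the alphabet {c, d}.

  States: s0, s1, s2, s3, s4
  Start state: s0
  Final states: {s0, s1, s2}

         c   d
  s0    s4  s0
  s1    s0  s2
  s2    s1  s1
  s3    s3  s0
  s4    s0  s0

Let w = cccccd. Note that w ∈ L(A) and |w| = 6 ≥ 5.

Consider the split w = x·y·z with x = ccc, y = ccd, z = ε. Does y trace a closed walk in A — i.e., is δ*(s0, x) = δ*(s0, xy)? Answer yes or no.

no

State sequence: s0 -c-> s4 -c-> s0 -c-> s4 -c-> s0 -c-> s4 -d-> s0

After x (step 3): s4. After xy (step 6): s0.
They differ (s4 ≠ s0), so y is not a cycle from the state after x; this split is not the one the pumping-lemma construction produces, and pumping y need not keep the string in L(A).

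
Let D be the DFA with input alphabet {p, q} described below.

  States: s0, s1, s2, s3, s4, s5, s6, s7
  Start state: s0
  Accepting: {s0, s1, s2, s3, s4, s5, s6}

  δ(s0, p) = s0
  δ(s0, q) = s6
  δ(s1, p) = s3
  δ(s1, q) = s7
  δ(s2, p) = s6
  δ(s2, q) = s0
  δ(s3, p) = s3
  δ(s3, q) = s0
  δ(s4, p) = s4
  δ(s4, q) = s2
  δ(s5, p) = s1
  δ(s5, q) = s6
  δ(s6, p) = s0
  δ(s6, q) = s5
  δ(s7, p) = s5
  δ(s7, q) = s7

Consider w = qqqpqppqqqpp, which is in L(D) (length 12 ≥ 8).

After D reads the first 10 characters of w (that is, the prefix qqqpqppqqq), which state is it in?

s6

State sequence: s0 -q-> s6 -q-> s5 -q-> s6 -p-> s0 -q-> s6 -p-> s0 -p-> s0 -q-> s6 -q-> s5 -q-> s6

After reading 10 characters, D is in state s6.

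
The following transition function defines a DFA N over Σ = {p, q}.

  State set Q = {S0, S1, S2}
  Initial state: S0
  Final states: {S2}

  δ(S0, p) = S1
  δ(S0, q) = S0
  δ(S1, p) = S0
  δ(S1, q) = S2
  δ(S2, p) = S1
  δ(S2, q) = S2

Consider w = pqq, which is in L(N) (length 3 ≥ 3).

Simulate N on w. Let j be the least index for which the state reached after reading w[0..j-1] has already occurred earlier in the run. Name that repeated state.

Run of N on w = p q q:
  step 0: S0  (start)
  step 1: S1  (read p: S0→S1)
  step 2: S2  (read q: S1→S2)
  step 3: S2  (read q: S2→S2)   ← first repeat (S2 seen earlier)

The earliest repeat is at step j = 3: N is in S2, which it already visited at step i = 2.
Since N has 3 states, any run of length ≥ 3 visits 3+1 states, so by pigeonhole some state repeats within the first 3 steps — that repeat gives the pumpable loop.

S2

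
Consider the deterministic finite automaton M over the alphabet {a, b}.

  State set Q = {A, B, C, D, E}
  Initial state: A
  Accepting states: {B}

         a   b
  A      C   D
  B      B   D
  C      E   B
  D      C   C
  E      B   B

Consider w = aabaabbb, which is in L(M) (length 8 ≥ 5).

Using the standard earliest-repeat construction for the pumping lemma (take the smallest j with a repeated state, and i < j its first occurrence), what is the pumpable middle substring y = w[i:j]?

a

State sequence: A -a-> C -a-> E -b-> B -a-> B -a-> B -b-> D -b-> C -b-> B
First repeat at step 4: B was already visited.

So i = 3, j = 4, giving x = w[0:3] = aab, y = w[3:4] = a, z = w[4:8] = abbb.
Check: |xy| = 4 ≤ 5 and |y| = 1 ≥ 1. Reading y takes M from B back to B, so every xyⁱz is accepted.
The DFA has 5 states, so the proof of the pumping lemma guarantees a repeated state among the first 5+1 visited; the segment between the two visits is the pumpable y.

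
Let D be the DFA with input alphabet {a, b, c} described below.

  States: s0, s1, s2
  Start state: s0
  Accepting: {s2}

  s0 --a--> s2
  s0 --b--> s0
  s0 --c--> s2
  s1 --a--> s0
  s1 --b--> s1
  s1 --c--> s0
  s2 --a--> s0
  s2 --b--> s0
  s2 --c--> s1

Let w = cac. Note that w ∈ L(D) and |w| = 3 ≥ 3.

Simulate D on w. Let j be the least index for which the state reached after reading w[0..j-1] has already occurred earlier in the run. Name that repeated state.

Run of D on w = c a c:
  step 0: s0  (start)
  step 1: s2  (read c: s0→s2)
  step 2: s0  (read a: s2→s0)   ← first repeat (s0 seen earlier)
  step 3: s2  (read c: s0→s2)

The earliest repeat is at step j = 2: D is in s0, which it already visited at step i = 0.
Since D has 3 states, any run of length ≥ 3 visits 3+1 states, so by pigeonhole some state repeats within the first 3 steps — that repeat gives the pumpable loop.

s0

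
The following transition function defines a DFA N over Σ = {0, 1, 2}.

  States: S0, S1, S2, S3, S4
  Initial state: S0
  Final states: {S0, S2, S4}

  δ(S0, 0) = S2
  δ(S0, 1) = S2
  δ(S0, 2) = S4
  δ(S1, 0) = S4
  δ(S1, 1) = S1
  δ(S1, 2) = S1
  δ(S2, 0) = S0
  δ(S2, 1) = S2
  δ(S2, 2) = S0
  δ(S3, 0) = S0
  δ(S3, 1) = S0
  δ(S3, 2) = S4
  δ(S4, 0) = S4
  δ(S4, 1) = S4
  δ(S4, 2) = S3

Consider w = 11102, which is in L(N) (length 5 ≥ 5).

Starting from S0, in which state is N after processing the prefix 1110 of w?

S0

Run of N on the first 4 characters of w = 1 1 1 0:
  step 0: S0  (start)
  step 1: S2  (read 1: S0→S2)
  step 2: S2  (read 1: S2→S2)
  step 3: S2  (read 1: S2→S2)
  step 4: S0  (read 0: S2→S0)

After reading 4 characters, N is in state S0.
(This kind of state-tracing is the core of the pumping-lemma construction: with 5 states, pigeonhole forces a repeat within the first 5 steps.)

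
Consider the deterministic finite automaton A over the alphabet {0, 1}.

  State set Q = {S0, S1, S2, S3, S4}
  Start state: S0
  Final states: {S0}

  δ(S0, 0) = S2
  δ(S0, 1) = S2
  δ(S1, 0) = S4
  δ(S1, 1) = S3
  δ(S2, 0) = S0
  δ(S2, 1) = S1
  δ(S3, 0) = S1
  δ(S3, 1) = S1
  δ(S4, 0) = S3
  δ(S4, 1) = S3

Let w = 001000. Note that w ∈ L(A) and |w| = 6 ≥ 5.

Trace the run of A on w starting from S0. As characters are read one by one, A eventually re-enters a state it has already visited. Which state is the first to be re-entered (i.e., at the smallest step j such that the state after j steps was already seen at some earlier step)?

Run of A on w = 0 0 1 0 0 0:
  step 0: S0  (start)
  step 1: S2  (read 0: S0→S2)
  step 2: S0  (read 0: S2→S0)   ← first repeat (S0 seen earlier)
  step 3: S2  (read 1: S0→S2)
  step 4: S0  (read 0: S2→S0)
  step 5: S2  (read 0: S0→S2)
  step 6: S0  (read 0: S2→S0)

The earliest repeat is at step j = 2: A is in S0, which it already visited at step i = 0.

S0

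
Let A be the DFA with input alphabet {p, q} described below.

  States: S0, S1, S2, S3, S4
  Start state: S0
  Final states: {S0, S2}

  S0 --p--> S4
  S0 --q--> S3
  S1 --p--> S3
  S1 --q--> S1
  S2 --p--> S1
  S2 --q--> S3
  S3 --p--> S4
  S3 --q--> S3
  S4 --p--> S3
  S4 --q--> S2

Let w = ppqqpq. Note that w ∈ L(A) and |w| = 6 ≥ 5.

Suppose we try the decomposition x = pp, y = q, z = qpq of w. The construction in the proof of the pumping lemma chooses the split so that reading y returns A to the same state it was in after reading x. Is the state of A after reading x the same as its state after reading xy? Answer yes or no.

yes

Run of A on the first 3 characters of w = p p q:
  step 0: S0  (start)
  step 1: S4  (read p: S0→S4)
  step 2: S3  (read p: S4→S3)
  step 3: S3  (read q: S3→S3)

After x (step 2): S3. After xy (step 3): S3.
They match, so y = q drives A around a cycle from S3 back to itself; pumping y any number of times keeps A in S3 before reading z, and xyⁱz ∈ L(A) for every i ≥ 0.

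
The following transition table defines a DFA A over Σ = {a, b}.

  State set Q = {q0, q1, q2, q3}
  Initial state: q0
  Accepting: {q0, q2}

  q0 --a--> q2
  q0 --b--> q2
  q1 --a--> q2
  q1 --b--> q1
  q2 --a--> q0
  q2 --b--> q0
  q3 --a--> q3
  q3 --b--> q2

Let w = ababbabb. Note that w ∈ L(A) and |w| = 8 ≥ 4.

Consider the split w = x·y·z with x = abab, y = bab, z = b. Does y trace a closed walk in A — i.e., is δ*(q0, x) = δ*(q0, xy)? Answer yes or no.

Run of A on the first 7 characters of w = a b a b b a b:
  step 0: q0  (start)
  step 1: q2  (read a: q0→q2)
  step 2: q0  (read b: q2→q0)
  step 3: q2  (read a: q0→q2)
  step 4: q0  (read b: q2→q0)
  step 5: q2  (read b: q0→q2)
  step 6: q0  (read a: q2→q0)
  step 7: q2  (read b: q0→q2)

After x (step 4): q0. After xy (step 7): q2.
They differ (q0 ≠ q2), so y is not a cycle from the state after x; this split is not the one the pumping-lemma construction produces, and pumping y need not keep the string in L(A).

no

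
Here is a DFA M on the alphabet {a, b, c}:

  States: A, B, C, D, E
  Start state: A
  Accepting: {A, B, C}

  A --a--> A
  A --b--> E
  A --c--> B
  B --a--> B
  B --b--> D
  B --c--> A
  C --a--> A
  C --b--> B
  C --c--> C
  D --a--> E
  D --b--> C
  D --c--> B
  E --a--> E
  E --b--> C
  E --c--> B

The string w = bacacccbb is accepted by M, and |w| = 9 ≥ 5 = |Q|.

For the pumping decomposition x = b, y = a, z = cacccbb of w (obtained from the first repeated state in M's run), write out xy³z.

xy^3z = b·a·a·a·cacccbb = baaacacccbb.
Reading y = a takes M from E back to E, so after x·y·y·y the machine is still in E, and z then leads to the accepting state C. Hence baaacacccbb ∈ L(M).

baaacacccbb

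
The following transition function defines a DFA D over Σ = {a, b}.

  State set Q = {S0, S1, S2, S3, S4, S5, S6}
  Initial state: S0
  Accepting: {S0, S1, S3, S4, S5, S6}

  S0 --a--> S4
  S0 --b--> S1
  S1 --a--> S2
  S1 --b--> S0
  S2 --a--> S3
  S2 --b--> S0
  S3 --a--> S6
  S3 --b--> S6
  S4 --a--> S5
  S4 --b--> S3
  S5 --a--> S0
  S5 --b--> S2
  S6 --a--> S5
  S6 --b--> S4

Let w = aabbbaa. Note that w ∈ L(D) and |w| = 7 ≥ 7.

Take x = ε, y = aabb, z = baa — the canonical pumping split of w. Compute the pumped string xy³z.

aabbaabbaabbbaa

xy^3z = ε·aabb·aabb·aabb·baa = aabbaabbaabbbaa.
Reading y = aabb takes D from S0 back to S0, so after x·y·y·y the machine is still in S0, and z then leads to the accepting state S3. Hence aabbaabbaabbbaa ∈ L(D).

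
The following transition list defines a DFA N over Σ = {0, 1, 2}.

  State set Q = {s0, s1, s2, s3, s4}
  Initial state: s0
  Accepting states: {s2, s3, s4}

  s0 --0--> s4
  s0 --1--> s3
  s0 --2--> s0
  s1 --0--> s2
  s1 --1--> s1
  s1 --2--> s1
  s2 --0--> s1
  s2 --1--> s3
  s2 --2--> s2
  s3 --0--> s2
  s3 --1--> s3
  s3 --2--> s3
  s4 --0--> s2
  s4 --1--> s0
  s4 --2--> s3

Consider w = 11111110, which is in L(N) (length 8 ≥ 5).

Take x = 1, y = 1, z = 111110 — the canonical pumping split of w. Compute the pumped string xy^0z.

xy⁰z = xz = 1·111110 = 1111110.
Reading y = 1 takes N from s3 back to s3, so after x the machine is still in s3, and z then leads to the accepting state s2. Hence 1111110 ∈ L(N).

1111110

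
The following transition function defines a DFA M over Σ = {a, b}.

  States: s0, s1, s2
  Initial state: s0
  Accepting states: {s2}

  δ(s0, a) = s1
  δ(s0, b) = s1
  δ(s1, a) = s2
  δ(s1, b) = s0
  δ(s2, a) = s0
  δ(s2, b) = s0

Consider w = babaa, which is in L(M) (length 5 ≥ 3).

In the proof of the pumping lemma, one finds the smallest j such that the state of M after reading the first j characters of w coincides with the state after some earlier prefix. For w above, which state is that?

State sequence: s0 -b-> s1 -a-> s2 -b-> s0 -a-> s1 -a-> s2
First repeat at step 3: s0 was already visited.

The earliest repeat is at step j = 3: M is in s0, which it already visited at step i = 0.

s0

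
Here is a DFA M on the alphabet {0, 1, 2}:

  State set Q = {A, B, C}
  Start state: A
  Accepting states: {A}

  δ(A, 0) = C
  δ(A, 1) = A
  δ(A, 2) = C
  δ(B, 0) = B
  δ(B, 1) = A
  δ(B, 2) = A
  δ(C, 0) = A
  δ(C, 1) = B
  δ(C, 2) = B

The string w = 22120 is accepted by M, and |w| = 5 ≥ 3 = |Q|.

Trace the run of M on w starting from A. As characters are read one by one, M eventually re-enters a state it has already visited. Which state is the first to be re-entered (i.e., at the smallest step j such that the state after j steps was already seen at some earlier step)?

Run of M on w = 2 2 1 2 0:
  step 0: A  (start)
  step 1: C  (read 2: A→C)
  step 2: B  (read 2: C→B)
  step 3: A  (read 1: B→A)   ← first repeat (A seen earlier)
  step 4: C  (read 2: A→C)
  step 5: A  (read 0: C→A)

The earliest repeat is at step j = 3: M is in A, which it already visited at step i = 0.

A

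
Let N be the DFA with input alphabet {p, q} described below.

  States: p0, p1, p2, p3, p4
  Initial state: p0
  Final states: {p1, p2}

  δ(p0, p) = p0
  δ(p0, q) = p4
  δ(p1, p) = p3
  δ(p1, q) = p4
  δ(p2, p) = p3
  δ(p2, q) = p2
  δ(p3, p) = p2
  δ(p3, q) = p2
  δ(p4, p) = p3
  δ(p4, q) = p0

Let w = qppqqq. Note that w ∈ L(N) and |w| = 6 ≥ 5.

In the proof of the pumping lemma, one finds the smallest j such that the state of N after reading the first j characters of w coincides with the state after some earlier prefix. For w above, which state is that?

Run of N on w = q p p q q q:
  step 0: p0  (start)
  step 1: p4  (read q: p0→p4)
  step 2: p3  (read p: p4→p3)
  step 3: p2  (read p: p3→p2)
  step 4: p2  (read q: p2→p2)   ← first repeat (p2 seen earlier)
  step 5: p2  (read q: p2→p2)
  step 6: p2  (read q: p2→p2)

The earliest repeat is at step j = 4: N is in p2, which it already visited at step i = 3.

p2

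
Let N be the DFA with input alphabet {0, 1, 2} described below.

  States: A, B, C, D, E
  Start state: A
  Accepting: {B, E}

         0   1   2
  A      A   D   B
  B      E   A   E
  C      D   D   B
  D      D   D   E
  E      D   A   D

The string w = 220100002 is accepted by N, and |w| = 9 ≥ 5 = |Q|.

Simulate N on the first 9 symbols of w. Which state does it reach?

Run of N on the first 9 characters of w = 2 2 0 1 0 0 0 0 2:
  step 0: A  (start)
  step 1: B  (read 2: A→B)
  step 2: E  (read 2: B→E)
  step 3: D  (read 0: E→D)
  step 4: D  (read 1: D→D)
  step 5: D  (read 0: D→D)
  step 6: D  (read 0: D→D)
  step 7: D  (read 0: D→D)
  step 8: D  (read 0: D→D)
  step 9: E  (read 2: D→E)

After reading 9 characters, N is in state E.

E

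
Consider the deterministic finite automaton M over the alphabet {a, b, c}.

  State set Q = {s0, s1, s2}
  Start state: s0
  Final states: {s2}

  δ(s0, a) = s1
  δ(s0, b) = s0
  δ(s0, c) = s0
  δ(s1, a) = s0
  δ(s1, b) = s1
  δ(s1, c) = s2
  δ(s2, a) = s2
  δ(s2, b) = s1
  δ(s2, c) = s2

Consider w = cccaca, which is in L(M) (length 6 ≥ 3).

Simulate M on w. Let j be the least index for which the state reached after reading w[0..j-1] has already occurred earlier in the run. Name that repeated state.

s0

Run of M on w = c c c a c a:
  step 0: s0  (start)
  step 1: s0  (read c: s0→s0)   ← first repeat (s0 seen earlier)
  step 2: s0  (read c: s0→s0)
  step 3: s0  (read c: s0→s0)
  step 4: s1  (read a: s0→s1)
  step 5: s2  (read c: s1→s2)
  step 6: s2  (read a: s2→s2)

The earliest repeat is at step j = 1: M is in s0, which it already visited at step i = 0.
Pumping length from the standard proof: p = 3 (the number of states). The repeated state found above gives |xy| = j ≤ 3 and |y| = j − i ≥ 1.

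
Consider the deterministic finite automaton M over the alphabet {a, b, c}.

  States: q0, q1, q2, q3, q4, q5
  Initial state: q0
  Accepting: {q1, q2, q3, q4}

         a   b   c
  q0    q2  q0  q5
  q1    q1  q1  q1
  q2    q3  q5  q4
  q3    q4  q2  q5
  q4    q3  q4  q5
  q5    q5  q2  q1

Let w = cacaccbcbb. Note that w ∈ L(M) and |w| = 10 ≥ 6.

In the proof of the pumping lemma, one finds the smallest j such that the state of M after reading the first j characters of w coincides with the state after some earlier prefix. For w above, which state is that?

State sequence: q0 -c-> q5 -a-> q5 -c-> q1 -a-> q1 -c-> q1 -c-> q1 -b-> q1 -c-> q1 -b-> q1 -b-> q1
First repeat at step 2: q5 was already visited.

The earliest repeat is at step j = 2: M is in q5, which it already visited at step i = 1.

q5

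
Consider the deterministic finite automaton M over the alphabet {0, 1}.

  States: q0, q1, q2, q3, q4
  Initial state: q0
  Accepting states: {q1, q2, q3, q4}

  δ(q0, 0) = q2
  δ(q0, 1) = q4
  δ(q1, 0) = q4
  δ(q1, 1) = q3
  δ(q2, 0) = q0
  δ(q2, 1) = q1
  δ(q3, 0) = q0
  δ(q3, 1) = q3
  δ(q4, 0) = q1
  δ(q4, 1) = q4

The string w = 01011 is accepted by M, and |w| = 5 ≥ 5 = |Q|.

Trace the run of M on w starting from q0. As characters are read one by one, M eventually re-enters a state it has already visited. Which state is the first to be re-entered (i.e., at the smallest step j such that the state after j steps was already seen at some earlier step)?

q4

Run of M on w = 0 1 0 1 1:
  step 0: q0  (start)
  step 1: q2  (read 0: q0→q2)
  step 2: q1  (read 1: q2→q1)
  step 3: q4  (read 0: q1→q4)
  step 4: q4  (read 1: q4→q4)   ← first repeat (q4 seen earlier)
  step 5: q4  (read 1: q4→q4)

The earliest repeat is at step j = 4: M is in q4, which it already visited at step i = 3.
Pumping length from the standard proof: p = 5 (the number of states). The repeated state found above gives |xy| = j ≤ 5 and |y| = j − i ≥ 1.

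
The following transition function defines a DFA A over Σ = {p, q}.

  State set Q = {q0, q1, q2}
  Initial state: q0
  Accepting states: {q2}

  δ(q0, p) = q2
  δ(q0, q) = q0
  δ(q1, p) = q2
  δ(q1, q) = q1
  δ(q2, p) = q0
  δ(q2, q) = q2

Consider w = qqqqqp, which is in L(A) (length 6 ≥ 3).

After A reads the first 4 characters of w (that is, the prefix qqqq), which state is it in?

q0

Run of A on the first 4 characters of w = q q q q:
  step 0: q0  (start)
  step 1: q0  (read q: q0→q0)
  step 2: q0  (read q: q0→q0)
  step 3: q0  (read q: q0→q0)
  step 4: q0  (read q: q0→q0)

After reading 4 characters, A is in state q0.
(This kind of state-tracing is the core of the pumping-lemma construction: with 3 states, pigeonhole forces a repeat within the first 3 steps.)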